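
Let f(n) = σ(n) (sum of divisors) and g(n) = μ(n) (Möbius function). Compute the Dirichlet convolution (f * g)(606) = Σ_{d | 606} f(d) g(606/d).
(σ * μ)(606) = 606

Divisors of 606: [1, 2, 3, 6, 101, 202, 303, 606]. For each d | 606:
  d = 1: σ(1) · μ(606/1) = 1 · -1 = -1
  d = 2: σ(2) · μ(606/2) = 3 · 1 = 3
  d = 3: σ(3) · μ(606/3) = 4 · 1 = 4
  d = 6: σ(6) · μ(606/6) = 12 · -1 = -12
  d = 101: σ(101) · μ(606/101) = 102 · 1 = 102
  d = 202: σ(202) · μ(606/202) = 306 · -1 = -306
  d = 303: σ(303) · μ(606/303) = 408 · -1 = -408
  d = 606: σ(606) · μ(606/606) = 1224 · 1 = 1224
Summing: (σ * μ)(606) = -1 + 3 + 4 + -12 + 102 + -306 + -408 + 1224 = 606.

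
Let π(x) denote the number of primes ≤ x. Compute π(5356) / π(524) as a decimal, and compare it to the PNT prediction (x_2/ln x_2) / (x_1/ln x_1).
π(5356)/π(524) = 708/99 ≈ 7.1515;  PNT prediction ≈ 7.4541.

π(524) = 99 and π(5356) = 708, so π(5356)/π(524) ≈ 7.1515. The PNT-predicted ratio is (5356/ln(5356)) / (524/ln(524)) ≈ 7.4541. The two agree to within a few percent, as expected.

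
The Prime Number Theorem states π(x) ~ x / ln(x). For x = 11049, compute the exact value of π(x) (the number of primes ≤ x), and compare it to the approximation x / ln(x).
π(11049) = 1338;  x/ln(x) ≈ 1186.78;  relative error ≈ 11.30%.

Directly count primes up to 11049: π(11049) = 1338. The PNT approximation gives 11049/ln(11049) ≈ 11049/9.31010 ≈ 1186.78. Relative error (π(x) − x/ln(x)) / π(x) ≈ 11.30%; the approximation is known to undercount slightly (Li(x) is a better estimate).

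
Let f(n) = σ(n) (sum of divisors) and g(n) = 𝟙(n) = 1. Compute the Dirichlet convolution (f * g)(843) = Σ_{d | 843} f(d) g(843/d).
(σ * 𝟙)(843) = 1415

Divisors of 843: [1, 3, 281, 843]. For each d | 843:
  d = 1: σ(1) · 𝟙(843/1) = 1 · 1 = 1
  d = 3: σ(3) · 𝟙(843/3) = 4 · 1 = 4
  d = 281: σ(281) · 𝟙(843/281) = 282 · 1 = 282
  d = 843: σ(843) · 𝟙(843/843) = 1128 · 1 = 1128
Summing: (σ * 𝟙)(843) = 1 + 4 + 282 + 1128 = 1415.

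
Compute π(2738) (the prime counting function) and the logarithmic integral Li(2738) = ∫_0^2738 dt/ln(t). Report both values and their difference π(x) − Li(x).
π(2738) = 399;  Li(2738) ≈ 409.85;  π(x) − Li(x) ≈ -10.85.

Direct count of primes ≤ 2738 gives π(2738) = 399. Numerical evaluation of the logarithmic integral gives Li(2738) ≈ 409.85. The difference π(x) − Li(x) ≈ -10.85 is typically negative for small/moderate x (Li(x) overestimates), though Littlewood's theorem shows this sign changes infinitely often.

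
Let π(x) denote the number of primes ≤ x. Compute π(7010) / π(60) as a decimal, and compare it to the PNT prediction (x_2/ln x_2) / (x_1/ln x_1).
π(7010)/π(60) = 901/17 ≈ 53.0000;  PNT prediction ≈ 54.0204.

π(60) = 17 and π(7010) = 901, so π(7010)/π(60) ≈ 53.0000. The PNT-predicted ratio is (7010/ln(7010)) / (60/ln(60)) ≈ 54.0204. The two agree to within a few percent, as expected.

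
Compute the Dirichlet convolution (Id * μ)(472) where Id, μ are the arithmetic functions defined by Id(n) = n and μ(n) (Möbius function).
(Id * μ)(472) = 232

Divisors of 472: [1, 2, 4, 8, 59, 118, 236, 472]. For each d | 472:
  d = 1: Id(1) · μ(472/1) = 1 · 0 = 0
  d = 2: Id(2) · μ(472/2) = 2 · 0 = 0
  d = 4: Id(4) · μ(472/4) = 4 · 1 = 4
  d = 8: Id(8) · μ(472/8) = 8 · -1 = -8
  d = 59: Id(59) · μ(472/59) = 59 · 0 = 0
  d = 118: Id(118) · μ(472/118) = 118 · 0 = 0
  d = 236: Id(236) · μ(472/236) = 236 · -1 = -236
  d = 472: Id(472) · μ(472/472) = 472 · 1 = 472
Summing: (Id * μ)(472) = 0 + 0 + 4 + -8 + 0 + 0 + -236 + 472 = 232.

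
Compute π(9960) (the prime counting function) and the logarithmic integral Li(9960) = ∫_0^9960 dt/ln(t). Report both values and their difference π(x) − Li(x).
π(9960) = 1227;  Li(9960) ≈ 1241.79;  π(x) − Li(x) ≈ -14.79.

Direct count of primes ≤ 9960 gives π(9960) = 1227. Numerical evaluation of the logarithmic integral gives Li(9960) ≈ 1241.79. The difference π(x) − Li(x) ≈ -14.79 is typically negative for small/moderate x (Li(x) overestimates), though Littlewood's theorem shows this sign changes infinitely often.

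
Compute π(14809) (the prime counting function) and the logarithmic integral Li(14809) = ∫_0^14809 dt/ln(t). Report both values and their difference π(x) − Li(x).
π(14809) = 1734;  Li(14809) ≈ 1756.75;  π(x) − Li(x) ≈ -22.75.

Direct count of primes ≤ 14809 gives π(14809) = 1734. Numerical evaluation of the logarithmic integral gives Li(14809) ≈ 1756.75. The difference π(x) − Li(x) ≈ -22.75 is typically negative for small/moderate x (Li(x) overestimates), though Littlewood's theorem shows this sign changes infinitely often.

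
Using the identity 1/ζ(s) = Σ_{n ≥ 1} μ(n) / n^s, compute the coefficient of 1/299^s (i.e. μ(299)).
μ(299) = 1

Factor n = 299 = 13 · 23. μ(n) = 0 if any exponent ≥ 2 (not squarefree); otherwise μ(n) = (−1)^{ω(n)} where ω(n) is the number of distinct prime factors. Applying: μ(299) = 1.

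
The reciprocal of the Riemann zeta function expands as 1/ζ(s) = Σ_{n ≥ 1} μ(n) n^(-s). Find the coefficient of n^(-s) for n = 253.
μ(253) = 1

Factor n = 253 = 11 · 23. μ(n) = 0 if any exponent ≥ 2 (not squarefree); otherwise μ(n) = (−1)^{ω(n)} where ω(n) is the number of distinct prime factors. Applying: μ(253) = 1.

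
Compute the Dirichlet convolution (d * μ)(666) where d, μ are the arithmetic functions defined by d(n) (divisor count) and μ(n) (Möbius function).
(d * μ)(666) = 1

Divisors of 666: [1, 2, 3, 6, 9, 18, 37, 74, 111, 222, 333, 666]. For each d | 666:
  d = 1: d(1) · μ(666/1) = 1 · 0 = 0
  d = 2: d(2) · μ(666/2) = 2 · 0 = 0
  d = 3: d(3) · μ(666/3) = 2 · -1 = -2
  d = 6: d(6) · μ(666/6) = 4 · 1 = 4
  d = 9: d(9) · μ(666/9) = 3 · 1 = 3
  d = 18: d(18) · μ(666/18) = 6 · -1 = -6
  d = 37: d(37) · μ(666/37) = 2 · 0 = 0
  d = 74: d(74) · μ(666/74) = 4 · 0 = 0
  d = 111: d(111) · μ(666/111) = 4 · 1 = 4
  d = 222: d(222) · μ(666/222) = 8 · -1 = -8
  d = 333: d(333) · μ(666/333) = 6 · -1 = -6
  d = 666: d(666) · μ(666/666) = 12 · 1 = 12
Summing: (d * μ)(666) = 0 + 0 + -2 + 4 + 3 + -6 + 0 + 0 + 4 + -8 + -6 + 12 = 1.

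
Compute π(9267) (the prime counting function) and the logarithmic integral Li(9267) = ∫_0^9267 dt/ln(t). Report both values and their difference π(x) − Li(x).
π(9267) = 1147;  Li(9267) ≈ 1166.23;  π(x) − Li(x) ≈ -19.23.

Direct count of primes ≤ 9267 gives π(9267) = 1147. Numerical evaluation of the logarithmic integral gives Li(9267) ≈ 1166.23. The difference π(x) − Li(x) ≈ -19.23 is typically negative for small/moderate x (Li(x) overestimates), though Littlewood's theorem shows this sign changes infinitely often.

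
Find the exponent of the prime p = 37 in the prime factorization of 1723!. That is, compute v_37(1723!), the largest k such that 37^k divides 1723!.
v_37(1723!) = 47

Legendre's formula: v_p(n!) = Σ_{k ≥ 1} ⌊n / p^k⌋. For p = 37, n = 1723, the terms are:
  ⌊1723/37^1⌋ = ⌊1723/37⌋ = 46
  ⌊1723/37^2⌋ = ⌊1723/1369⌋ = 1
(the next term ⌊1723/37^3⌋ = 0, terminating the sum). Summing: v_37(1723!) = 46 + 1 = 47.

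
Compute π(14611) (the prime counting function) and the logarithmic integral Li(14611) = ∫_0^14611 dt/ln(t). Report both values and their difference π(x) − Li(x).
π(14611) = 1710;  Li(14611) ≈ 1736.12;  π(x) − Li(x) ≈ -26.12.

Direct count of primes ≤ 14611 gives π(14611) = 1710. Numerical evaluation of the logarithmic integral gives Li(14611) ≈ 1736.12. The difference π(x) − Li(x) ≈ -26.12 is typically negative for small/moderate x (Li(x) overestimates), though Littlewood's theorem shows this sign changes infinitely often.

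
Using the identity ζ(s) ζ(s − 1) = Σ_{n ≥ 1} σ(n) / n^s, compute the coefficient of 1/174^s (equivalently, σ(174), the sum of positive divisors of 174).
σ(174) = 360

In the product (Σ m^0/m^s)(Σ k / k^s) = Σ (Σ_{d | n} d) / n^s, the coefficient of 1/n^s is σ(n) = Σ_{d | n} d. For n = 174, divisors are [1, 2, 3, 6, 29, 58, 87, 174]; summing: σ(174) = 360.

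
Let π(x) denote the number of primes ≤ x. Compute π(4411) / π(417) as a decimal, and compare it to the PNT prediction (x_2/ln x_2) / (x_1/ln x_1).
π(4411)/π(417) = 600/80 ≈ 7.5000;  PNT prediction ≈ 7.6047.

π(417) = 80 and π(4411) = 600, so π(4411)/π(417) ≈ 7.5000. The PNT-predicted ratio is (4411/ln(4411)) / (417/ln(417)) ≈ 7.6047. The two agree to within a few percent, as expected.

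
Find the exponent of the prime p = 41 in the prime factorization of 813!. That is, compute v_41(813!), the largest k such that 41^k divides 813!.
v_41(813!) = 19

Legendre's formula: v_p(n!) = Σ_{k ≥ 1} ⌊n / p^k⌋. For p = 41, n = 813, the terms are:
  ⌊813/41^1⌋ = ⌊813/41⌋ = 19
(the next term ⌊813/41^2⌋ = 0, terminating the sum). Summing: v_41(813!) = 19 = 19.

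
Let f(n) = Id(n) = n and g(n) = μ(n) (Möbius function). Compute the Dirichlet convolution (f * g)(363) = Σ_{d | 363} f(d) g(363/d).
(Id * μ)(363) = 220

Divisors of 363: [1, 3, 11, 33, 121, 363]. For each d | 363:
  d = 1: Id(1) · μ(363/1) = 1 · 0 = 0
  d = 3: Id(3) · μ(363/3) = 3 · 0 = 0
  d = 11: Id(11) · μ(363/11) = 11 · 1 = 11
  d = 33: Id(33) · μ(363/33) = 33 · -1 = -33
  d = 121: Id(121) · μ(363/121) = 121 · -1 = -121
  d = 363: Id(363) · μ(363/363) = 363 · 1 = 363
Summing: (Id * μ)(363) = 0 + 0 + 11 + -33 + -121 + 363 = 220.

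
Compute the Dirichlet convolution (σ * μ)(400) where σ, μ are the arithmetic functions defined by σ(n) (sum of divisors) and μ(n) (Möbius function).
(σ * μ)(400) = 400

Divisors of 400: [1, 2, 4, 5, 8, 10, 16, 20, 25, 40, 50, 80, 100, 200, 400]. For each d | 400:
  d = 1: σ(1) · μ(400/1) = 1 · 0 = 0
  d = 2: σ(2) · μ(400/2) = 3 · 0 = 0
  d = 4: σ(4) · μ(400/4) = 7 · 0 = 0
  d = 5: σ(5) · μ(400/5) = 6 · 0 = 0
  d = 8: σ(8) · μ(400/8) = 15 · 0 = 0
  d = 10: σ(10) · μ(400/10) = 18 · 0 = 0
  d = 16: σ(16) · μ(400/16) = 31 · 0 = 0
  d = 20: σ(20) · μ(400/20) = 42 · 0 = 0
  d = 25: σ(25) · μ(400/25) = 31 · 0 = 0
  d = 40: σ(40) · μ(400/40) = 90 · 1 = 90
  d = 50: σ(50) · μ(400/50) = 93 · 0 = 0
  d = 80: σ(80) · μ(400/80) = 186 · -1 = -186
  d = 100: σ(100) · μ(400/100) = 217 · 0 = 0
  d = 200: σ(200) · μ(400/200) = 465 · -1 = -465
  d = 400: σ(400) · μ(400/400) = 961 · 1 = 961
Summing: (σ * μ)(400) = 0 + 0 + 0 + 0 + 0 + 0 + 0 + 0 + 0 + 90 + 0 + -186 + 0 + -465 + 961 = 400.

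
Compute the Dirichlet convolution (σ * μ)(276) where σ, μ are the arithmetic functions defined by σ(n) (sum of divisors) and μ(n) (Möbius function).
(σ * μ)(276) = 276

Divisors of 276: [1, 2, 3, 4, 6, 12, 23, 46, 69, 92, 138, 276]. For each d | 276:
  d = 1: σ(1) · μ(276/1) = 1 · 0 = 0
  d = 2: σ(2) · μ(276/2) = 3 · -1 = -3
  d = 3: σ(3) · μ(276/3) = 4 · 0 = 0
  d = 4: σ(4) · μ(276/4) = 7 · 1 = 7
  d = 6: σ(6) · μ(276/6) = 12 · 1 = 12
  d = 12: σ(12) · μ(276/12) = 28 · -1 = -28
  d = 23: σ(23) · μ(276/23) = 24 · 0 = 0
  d = 46: σ(46) · μ(276/46) = 72 · 1 = 72
  d = 69: σ(69) · μ(276/69) = 96 · 0 = 0
  d = 92: σ(92) · μ(276/92) = 168 · -1 = -168
  d = 138: σ(138) · μ(276/138) = 288 · -1 = -288
  d = 276: σ(276) · μ(276/276) = 672 · 1 = 672
Summing: (σ * μ)(276) = 0 + -3 + 0 + 7 + 12 + -28 + 0 + 72 + 0 + -168 + -288 + 672 = 276.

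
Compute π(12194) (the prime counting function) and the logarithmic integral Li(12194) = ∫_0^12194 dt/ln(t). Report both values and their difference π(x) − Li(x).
π(12194) = 1457;  Li(12194) ≈ 1481.74;  π(x) − Li(x) ≈ -24.74.

Direct count of primes ≤ 12194 gives π(12194) = 1457. Numerical evaluation of the logarithmic integral gives Li(12194) ≈ 1481.74. The difference π(x) − Li(x) ≈ -24.74 is typically negative for small/moderate x (Li(x) overestimates), though Littlewood's theorem shows this sign changes infinitely often.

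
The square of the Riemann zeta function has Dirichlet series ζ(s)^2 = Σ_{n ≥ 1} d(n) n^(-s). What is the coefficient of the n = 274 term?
d(274) = 4

ζ(s)^2 = (Σ 1/m^s)(Σ 1/k^s). The coefficient of 1/n^s in the product is the number of ordered pairs (m, k) with mk = n, which equals d(n). For n = 274, divisors are [1, 2, 137, 274], so d(274) = 4.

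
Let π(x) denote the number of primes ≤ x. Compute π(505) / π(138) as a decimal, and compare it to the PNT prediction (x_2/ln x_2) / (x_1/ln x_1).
π(505)/π(138) = 96/33 ≈ 2.9091;  PNT prediction ≈ 2.8967.

π(138) = 33 and π(505) = 96, so π(505)/π(138) ≈ 2.9091. The PNT-predicted ratio is (505/ln(505)) / (138/ln(138)) ≈ 2.8967. The two agree to within a few percent, as expected.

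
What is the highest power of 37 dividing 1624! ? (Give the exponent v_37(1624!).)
v_37(1624!) = 44

Legendre's formula: v_p(n!) = Σ_{k ≥ 1} ⌊n / p^k⌋. For p = 37, n = 1624, the terms are:
  ⌊1624/37^1⌋ = ⌊1624/37⌋ = 43
  ⌊1624/37^2⌋ = ⌊1624/1369⌋ = 1
(the next term ⌊1624/37^3⌋ = 0, terminating the sum). Summing: v_37(1624!) = 43 + 1 = 44.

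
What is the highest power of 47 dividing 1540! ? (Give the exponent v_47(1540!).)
v_47(1540!) = 32

Legendre's formula: v_p(n!) = Σ_{k ≥ 1} ⌊n / p^k⌋. For p = 47, n = 1540, the terms are:
  ⌊1540/47^1⌋ = ⌊1540/47⌋ = 32
(the next term ⌊1540/47^2⌋ = 0, terminating the sum). Summing: v_47(1540!) = 32 = 32.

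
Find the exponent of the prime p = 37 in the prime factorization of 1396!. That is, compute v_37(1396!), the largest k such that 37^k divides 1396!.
v_37(1396!) = 38

Legendre's formula: v_p(n!) = Σ_{k ≥ 1} ⌊n / p^k⌋. For p = 37, n = 1396, the terms are:
  ⌊1396/37^1⌋ = ⌊1396/37⌋ = 37
  ⌊1396/37^2⌋ = ⌊1396/1369⌋ = 1
(the next term ⌊1396/37^3⌋ = 0, terminating the sum). Summing: v_37(1396!) = 37 + 1 = 38.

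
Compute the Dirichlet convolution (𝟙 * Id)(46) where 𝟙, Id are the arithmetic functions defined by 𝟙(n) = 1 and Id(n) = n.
(𝟙 * Id)(46) = 72

Divisors of 46: [1, 2, 23, 46]. For each d | 46:
  d = 1: 𝟙(1) · Id(46/1) = 1 · 46 = 46
  d = 2: 𝟙(2) · Id(46/2) = 1 · 23 = 23
  d = 23: 𝟙(23) · Id(46/23) = 1 · 2 = 2
  d = 46: 𝟙(46) · Id(46/46) = 1 · 1 = 1
Summing: (𝟙 * Id)(46) = 46 + 23 + 2 + 1 = 72.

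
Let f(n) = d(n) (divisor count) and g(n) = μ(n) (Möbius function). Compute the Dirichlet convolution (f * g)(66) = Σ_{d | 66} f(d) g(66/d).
(d * μ)(66) = 1

Divisors of 66: [1, 2, 3, 6, 11, 22, 33, 66]. For each d | 66:
  d = 1: d(1) · μ(66/1) = 1 · -1 = -1
  d = 2: d(2) · μ(66/2) = 2 · 1 = 2
  d = 3: d(3) · μ(66/3) = 2 · 1 = 2
  d = 6: d(6) · μ(66/6) = 4 · -1 = -4
  d = 11: d(11) · μ(66/11) = 2 · 1 = 2
  d = 22: d(22) · μ(66/22) = 4 · -1 = -4
  d = 33: d(33) · μ(66/33) = 4 · -1 = -4
  d = 66: d(66) · μ(66/66) = 8 · 1 = 8
Summing: (d * μ)(66) = -1 + 2 + 2 + -4 + 2 + -4 + -4 + 8 = 1.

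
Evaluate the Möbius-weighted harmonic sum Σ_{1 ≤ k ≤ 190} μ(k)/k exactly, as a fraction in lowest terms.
Σ μ(k)/k = -1459183896111278246169874869885831959629500714006451125737342992029796/142035428758040783755795107307202310691460987641167122512092410515331955

Values of μ(k) for 1 ≤ k ≤ 190: μ(1) = 1, μ(2) = -1, μ(3) = -1, μ(5) = -1, μ(6) = 1, μ(7) = -1, μ(10) = 1, μ(11) = -1, μ(13) = -1, μ(14) = 1, μ(15) = 1, μ(17) = -1, μ(19) = -1, μ(21) = 1, μ(22) = 1, μ(23) = -1, μ(26) = 1, μ(29) = -1, μ(30) = -1, μ(31) = -1, μ(33) = 1, μ(34) = 1, μ(35) = 1, μ(37) = -1, μ(38) = 1, μ(39) = 1, μ(41) = -1, μ(42) = -1, μ(43) = -1, μ(46) = 1, μ(47) = -1, μ(51) = 1, μ(53) = -1, μ(55) = 1, μ(57) = 1, μ(58) = 1, μ(59) = -1, μ(61) = -1, μ(62) = 1, μ(65) = 1, μ(66) = -1, μ(67) = -1, μ(69) = 1, μ(70) = -1, μ(71) = -1, μ(73) = -1, μ(74) = 1, μ(77) = 1, μ(78) = -1, μ(79) = -1, μ(82) = 1, μ(83) = -1, μ(85) = 1, μ(86) = 1, μ(87) = 1, μ(89) = -1, μ(91) = 1, μ(93) = 1, μ(94) = 1, μ(95) = 1, μ(97) = -1, μ(101) = -1, μ(102) = -1, μ(103) = -1, μ(105) = -1, μ(106) = 1, μ(107) = -1, μ(109) = -1, μ(110) = -1, μ(111) = 1, μ(113) = -1, μ(114) = -1, μ(115) = 1, μ(118) = 1, μ(119) = 1, μ(122) = 1, μ(123) = 1, μ(127) = -1, μ(129) = 1, μ(130) = -1, μ(131) = -1, μ(133) = 1, μ(134) = 1, μ(137) = -1, μ(138) = -1, μ(139) = -1, μ(141) = 1, μ(142) = 1, μ(143) = 1, μ(145) = 1, μ(146) = 1, μ(149) = -1, μ(151) = -1, μ(154) = -1, μ(155) = 1, μ(157) = -1, μ(158) = 1, μ(159) = 1, μ(161) = 1, μ(163) = -1, μ(165) = -1, μ(166) = 1, μ(167) = -1, μ(170) = -1, μ(173) = -1, μ(174) = -1, μ(177) = 1, μ(178) = 1, μ(179) = -1, μ(181) = -1, μ(182) = -1, μ(183) = 1, μ(185) = 1, μ(186) = -1, μ(187) = 1, μ(190) = -1, with μ = 0 on non-squarefree integers. Summing μ(k)/k for k where μ(k) ≠ 0 gives -1459183896111278246169874869885831959629500714006451125737342992029796/142035428758040783755795107307202310691460987641167122512092410515331955 ≈ -0.0103. (PNT ⟺ this sum → 0 as n → ∞.)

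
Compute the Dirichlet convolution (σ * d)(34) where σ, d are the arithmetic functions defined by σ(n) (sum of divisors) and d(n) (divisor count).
(σ * d)(34) = 100

Divisors of 34: [1, 2, 17, 34]. For each d | 34:
  d = 1: σ(1) · d(34/1) = 1 · 4 = 4
  d = 2: σ(2) · d(34/2) = 3 · 2 = 6
  d = 17: σ(17) · d(34/17) = 18 · 2 = 36
  d = 34: σ(34) · d(34/34) = 54 · 1 = 54
Summing: (σ * d)(34) = 4 + 6 + 36 + 54 = 100.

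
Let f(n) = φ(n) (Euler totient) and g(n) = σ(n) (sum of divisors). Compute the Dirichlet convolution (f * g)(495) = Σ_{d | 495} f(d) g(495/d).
(φ * σ)(495) = 5940

Divisors of 495: [1, 3, 5, 9, 11, 15, 33, 45, 55, 99, 165, 495]. For each d | 495:
  d = 1: φ(1) · σ(495/1) = 1 · 936 = 936
  d = 3: φ(3) · σ(495/3) = 2 · 288 = 576
  d = 5: φ(5) · σ(495/5) = 4 · 156 = 624
  d = 9: φ(9) · σ(495/9) = 6 · 72 = 432
  d = 11: φ(11) · σ(495/11) = 10 · 78 = 780
  d = 15: φ(15) · σ(495/15) = 8 · 48 = 384
  d = 33: φ(33) · σ(495/33) = 20 · 24 = 480
  d = 45: φ(45) · σ(495/45) = 24 · 12 = 288
  d = 55: φ(55) · σ(495/55) = 40 · 13 = 520
  d = 99: φ(99) · σ(495/99) = 60 · 6 = 360
  d = 165: φ(165) · σ(495/165) = 80 · 4 = 320
  d = 495: φ(495) · σ(495/495) = 240 · 1 = 240
Summing: (φ * σ)(495) = 936 + 576 + 624 + 432 + 780 + 384 + 480 + 288 + 520 + 360 + 320 + 240 = 5940.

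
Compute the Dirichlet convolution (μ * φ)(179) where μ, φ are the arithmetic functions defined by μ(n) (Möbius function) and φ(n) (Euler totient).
(μ * φ)(179) = 177

Divisors of 179: [1, 179]. For each d | 179:
  d = 1: μ(1) · φ(179/1) = 1 · 178 = 178
  d = 179: μ(179) · φ(179/179) = -1 · 1 = -1
Summing: (μ * φ)(179) = 178 + -1 = 177.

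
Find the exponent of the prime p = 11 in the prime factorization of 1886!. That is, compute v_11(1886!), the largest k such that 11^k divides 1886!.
v_11(1886!) = 187

Legendre's formula: v_p(n!) = Σ_{k ≥ 1} ⌊n / p^k⌋. For p = 11, n = 1886, the terms are:
  ⌊1886/11^1⌋ = ⌊1886/11⌋ = 171
  ⌊1886/11^2⌋ = ⌊1886/121⌋ = 15
  ⌊1886/11^3⌋ = ⌊1886/1331⌋ = 1
(the next term ⌊1886/11^4⌋ = 0, terminating the sum). Summing: v_11(1886!) = 171 + 15 + 1 = 187.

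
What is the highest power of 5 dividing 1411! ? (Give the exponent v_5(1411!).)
v_5(1411!) = 351

Legendre's formula: v_p(n!) = Σ_{k ≥ 1} ⌊n / p^k⌋. For p = 5, n = 1411, the terms are:
  ⌊1411/5^1⌋ = ⌊1411/5⌋ = 282
  ⌊1411/5^2⌋ = ⌊1411/25⌋ = 56
  ⌊1411/5^3⌋ = ⌊1411/125⌋ = 11
  ⌊1411/5^4⌋ = ⌊1411/625⌋ = 2
(the next term ⌊1411/5^5⌋ = 0, terminating the sum). Summing: v_5(1411!) = 282 + 56 + 11 + 2 = 351.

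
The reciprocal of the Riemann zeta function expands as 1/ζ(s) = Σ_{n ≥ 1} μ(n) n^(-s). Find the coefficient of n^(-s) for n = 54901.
μ(54901) = 1

Factor n = 54901 = 7 · 11 · 23 · 31. μ(n) = 0 if any exponent ≥ 2 (not squarefree); otherwise μ(n) = (−1)^{ω(n)} where ω(n) is the number of distinct prime factors. Applying: μ(54901) = 1.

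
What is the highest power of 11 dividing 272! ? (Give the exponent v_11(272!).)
v_11(272!) = 26

Legendre's formula: v_p(n!) = Σ_{k ≥ 1} ⌊n / p^k⌋. For p = 11, n = 272, the terms are:
  ⌊272/11^1⌋ = ⌊272/11⌋ = 24
  ⌊272/11^2⌋ = ⌊272/121⌋ = 2
(the next term ⌊272/11^3⌋ = 0, terminating the sum). Summing: v_11(272!) = 24 + 2 = 26.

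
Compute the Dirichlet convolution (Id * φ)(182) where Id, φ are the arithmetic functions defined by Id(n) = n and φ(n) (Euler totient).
(Id * φ)(182) = 975

Divisors of 182: [1, 2, 7, 13, 14, 26, 91, 182]. For each d | 182:
  d = 1: Id(1) · φ(182/1) = 1 · 72 = 72
  d = 2: Id(2) · φ(182/2) = 2 · 72 = 144
  d = 7: Id(7) · φ(182/7) = 7 · 12 = 84
  d = 13: Id(13) · φ(182/13) = 13 · 6 = 78
  d = 14: Id(14) · φ(182/14) = 14 · 12 = 168
  d = 26: Id(26) · φ(182/26) = 26 · 6 = 156
  d = 91: Id(91) · φ(182/91) = 91 · 1 = 91
  d = 182: Id(182) · φ(182/182) = 182 · 1 = 182
Summing: (Id * φ)(182) = 72 + 144 + 84 + 78 + 168 + 156 + 91 + 182 = 975.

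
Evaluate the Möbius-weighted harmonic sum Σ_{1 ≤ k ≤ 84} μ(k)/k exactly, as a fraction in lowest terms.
Σ μ(k)/k = -223590076836035175208867029720/8902150522975861711854133933093

Values of μ(k) for 1 ≤ k ≤ 84: μ(1) = 1, μ(2) = -1, μ(3) = -1, μ(5) = -1, μ(6) = 1, μ(7) = -1, μ(10) = 1, μ(11) = -1, μ(13) = -1, μ(14) = 1, μ(15) = 1, μ(17) = -1, μ(19) = -1, μ(21) = 1, μ(22) = 1, μ(23) = -1, μ(26) = 1, μ(29) = -1, μ(30) = -1, μ(31) = -1, μ(33) = 1, μ(34) = 1, μ(35) = 1, μ(37) = -1, μ(38) = 1, μ(39) = 1, μ(41) = -1, μ(42) = -1, μ(43) = -1, μ(46) = 1, μ(47) = -1, μ(51) = 1, μ(53) = -1, μ(55) = 1, μ(57) = 1, μ(58) = 1, μ(59) = -1, μ(61) = -1, μ(62) = 1, μ(65) = 1, μ(66) = -1, μ(67) = -1, μ(69) = 1, μ(70) = -1, μ(71) = -1, μ(73) = -1, μ(74) = 1, μ(77) = 1, μ(78) = -1, μ(79) = -1, μ(82) = 1, μ(83) = -1, with μ = 0 on non-squarefree integers. Summing μ(k)/k for k where μ(k) ≠ 0 gives -223590076836035175208867029720/8902150522975861711854133933093 ≈ -0.0251. (PNT ⟺ this sum → 0 as n → ∞.)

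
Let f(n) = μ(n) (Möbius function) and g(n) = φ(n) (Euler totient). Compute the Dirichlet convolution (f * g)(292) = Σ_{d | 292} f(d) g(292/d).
(μ * φ)(292) = 71

Divisors of 292: [1, 2, 4, 73, 146, 292]. For each d | 292:
  d = 1: μ(1) · φ(292/1) = 1 · 144 = 144
  d = 2: μ(2) · φ(292/2) = -1 · 72 = -72
  d = 4: μ(4) · φ(292/4) = 0 · 72 = 0
  d = 73: μ(73) · φ(292/73) = -1 · 2 = -2
  d = 146: μ(146) · φ(292/146) = 1 · 1 = 1
  d = 292: μ(292) · φ(292/292) = 0 · 1 = 0
Summing: (μ * φ)(292) = 144 + -72 + 0 + -2 + 1 + 0 = 71.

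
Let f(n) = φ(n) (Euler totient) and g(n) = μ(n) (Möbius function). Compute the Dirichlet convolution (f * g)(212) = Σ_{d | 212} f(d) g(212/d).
(φ * μ)(212) = 51

Divisors of 212: [1, 2, 4, 53, 106, 212]. For each d | 212:
  d = 1: φ(1) · μ(212/1) = 1 · 0 = 0
  d = 2: φ(2) · μ(212/2) = 1 · 1 = 1
  d = 4: φ(4) · μ(212/4) = 2 · -1 = -2
  d = 53: φ(53) · μ(212/53) = 52 · 0 = 0
  d = 106: φ(106) · μ(212/106) = 52 · -1 = -52
  d = 212: φ(212) · μ(212/212) = 104 · 1 = 104
Summing: (φ * μ)(212) = 0 + 1 + -2 + 0 + -52 + 104 = 51.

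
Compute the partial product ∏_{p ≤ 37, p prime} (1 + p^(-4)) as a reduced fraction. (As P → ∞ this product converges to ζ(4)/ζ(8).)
∏ = 706902957735712331680943125904125462935190109312/655798773317600826641830943030775489929079680625

The primes p ≤ 37 are [2, 3, 5, 7, 11, 13, 17, 19, 23, 29, 31, 37]. For each, (1 + 1/p^4) = (p^4 + 1)/p^4. Multiplying these fractions over p ∈ [2, 3, 5, 7, 11, 13, 17, 19, 23, 29, 31, 37] gives 706902957735712331680943125904125462935190109312/655798773317600826641830943030775489929079680625. (In the limit P → ∞ this tends to ζ(4)/ζ(8).)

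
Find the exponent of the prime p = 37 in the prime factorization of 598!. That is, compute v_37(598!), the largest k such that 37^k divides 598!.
v_37(598!) = 16

Legendre's formula: v_p(n!) = Σ_{k ≥ 1} ⌊n / p^k⌋. For p = 37, n = 598, the terms are:
  ⌊598/37^1⌋ = ⌊598/37⌋ = 16
(the next term ⌊598/37^2⌋ = 0, terminating the sum). Summing: v_37(598!) = 16 = 16.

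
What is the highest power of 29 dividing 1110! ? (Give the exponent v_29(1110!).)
v_29(1110!) = 39

Legendre's formula: v_p(n!) = Σ_{k ≥ 1} ⌊n / p^k⌋. For p = 29, n = 1110, the terms are:
  ⌊1110/29^1⌋ = ⌊1110/29⌋ = 38
  ⌊1110/29^2⌋ = ⌊1110/841⌋ = 1
(the next term ⌊1110/29^3⌋ = 0, terminating the sum). Summing: v_29(1110!) = 38 + 1 = 39.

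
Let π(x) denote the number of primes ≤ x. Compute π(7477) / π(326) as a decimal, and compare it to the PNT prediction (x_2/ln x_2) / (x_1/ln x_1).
π(7477)/π(326) = 946/66 ≈ 14.3333;  PNT prediction ≈ 14.8803.

π(326) = 66 and π(7477) = 946, so π(7477)/π(326) ≈ 14.3333. The PNT-predicted ratio is (7477/ln(7477)) / (326/ln(326)) ≈ 14.8803. The two agree to within a few percent, as expected.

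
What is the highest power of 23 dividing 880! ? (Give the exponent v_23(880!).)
v_23(880!) = 39

Legendre's formula: v_p(n!) = Σ_{k ≥ 1} ⌊n / p^k⌋. For p = 23, n = 880, the terms are:
  ⌊880/23^1⌋ = ⌊880/23⌋ = 38
  ⌊880/23^2⌋ = ⌊880/529⌋ = 1
(the next term ⌊880/23^3⌋ = 0, terminating the sum). Summing: v_23(880!) = 38 + 1 = 39.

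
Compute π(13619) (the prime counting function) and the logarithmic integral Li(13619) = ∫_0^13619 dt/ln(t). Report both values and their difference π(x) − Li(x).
π(13619) = 1610;  Li(13619) ≈ 1632.29;  π(x) − Li(x) ≈ -22.29.

Direct count of primes ≤ 13619 gives π(13619) = 1610. Numerical evaluation of the logarithmic integral gives Li(13619) ≈ 1632.29. The difference π(x) − Li(x) ≈ -22.29 is typically negative for small/moderate x (Li(x) overestimates), though Littlewood's theorem shows this sign changes infinitely often.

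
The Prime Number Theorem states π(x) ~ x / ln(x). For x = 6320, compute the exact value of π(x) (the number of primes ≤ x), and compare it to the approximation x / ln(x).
π(6320) = 822;  x/ln(x) ≈ 722.16;  relative error ≈ 12.15%.

Directly count primes up to 6320: π(6320) = 822. The PNT approximation gives 6320/ln(6320) ≈ 6320/8.75147 ≈ 722.16. Relative error (π(x) − x/ln(x)) / π(x) ≈ 12.15%; the approximation is known to undercount slightly (Li(x) is a better estimate).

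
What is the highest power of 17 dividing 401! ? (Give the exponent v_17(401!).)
v_17(401!) = 24

Legendre's formula: v_p(n!) = Σ_{k ≥ 1} ⌊n / p^k⌋. For p = 17, n = 401, the terms are:
  ⌊401/17^1⌋ = ⌊401/17⌋ = 23
  ⌊401/17^2⌋ = ⌊401/289⌋ = 1
(the next term ⌊401/17^3⌋ = 0, terminating the sum). Summing: v_17(401!) = 23 + 1 = 24.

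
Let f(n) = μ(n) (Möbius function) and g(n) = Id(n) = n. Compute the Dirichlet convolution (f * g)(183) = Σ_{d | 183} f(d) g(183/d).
(μ * Id)(183) = 120

Divisors of 183: [1, 3, 61, 183]. For each d | 183:
  d = 1: μ(1) · Id(183/1) = 1 · 183 = 183
  d = 3: μ(3) · Id(183/3) = -1 · 61 = -61
  d = 61: μ(61) · Id(183/61) = -1 · 3 = -3
  d = 183: μ(183) · Id(183/183) = 1 · 1 = 1
Summing: (μ * Id)(183) = 183 + -61 + -3 + 1 = 120.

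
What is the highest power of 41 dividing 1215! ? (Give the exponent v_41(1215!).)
v_41(1215!) = 29

Legendre's formula: v_p(n!) = Σ_{k ≥ 1} ⌊n / p^k⌋. For p = 41, n = 1215, the terms are:
  ⌊1215/41^1⌋ = ⌊1215/41⌋ = 29
(the next term ⌊1215/41^2⌋ = 0, terminating the sum). Summing: v_41(1215!) = 29 = 29.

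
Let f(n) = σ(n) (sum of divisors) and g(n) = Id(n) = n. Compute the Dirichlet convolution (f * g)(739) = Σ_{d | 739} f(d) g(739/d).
(σ * Id)(739) = 1479

Divisors of 739: [1, 739]. For each d | 739:
  d = 1: σ(1) · Id(739/1) = 1 · 739 = 739
  d = 739: σ(739) · Id(739/739) = 740 · 1 = 740
Summing: (σ * Id)(739) = 739 + 740 = 1479.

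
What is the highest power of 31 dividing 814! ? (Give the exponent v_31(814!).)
v_31(814!) = 26

Legendre's formula: v_p(n!) = Σ_{k ≥ 1} ⌊n / p^k⌋. For p = 31, n = 814, the terms are:
  ⌊814/31^1⌋ = ⌊814/31⌋ = 26
(the next term ⌊814/31^2⌋ = 0, terminating the sum). Summing: v_31(814!) = 26 = 26.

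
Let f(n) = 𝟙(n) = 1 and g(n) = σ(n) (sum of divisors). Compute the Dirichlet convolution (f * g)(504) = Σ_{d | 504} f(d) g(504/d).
(𝟙 * σ)(504) = 4212

Divisors of 504: [1, 2, 3, 4, 6, 7, 8, 9, 12, 14, 18, 21, 24, 28, 36, 42, 56, 63, 72, 84, 126, 168, 252, 504]. For each d | 504:
  d = 1: 𝟙(1) · σ(504/1) = 1 · 1560 = 1560
  d = 2: 𝟙(2) · σ(504/2) = 1 · 728 = 728
  d = 3: 𝟙(3) · σ(504/3) = 1 · 480 = 480
  d = 4: 𝟙(4) · σ(504/4) = 1 · 312 = 312
  d = 6: 𝟙(6) · σ(504/6) = 1 · 224 = 224
  d = 7: 𝟙(7) · σ(504/7) = 1 · 195 = 195
  d = 8: 𝟙(8) · σ(504/8) = 1 · 104 = 104
  d = 9: 𝟙(9) · σ(504/9) = 1 · 120 = 120
  d = 12: 𝟙(12) · σ(504/12) = 1 · 96 = 96
  d = 14: 𝟙(14) · σ(504/14) = 1 · 91 = 91
  d = 18: 𝟙(18) · σ(504/18) = 1 · 56 = 56
  d = 21: 𝟙(21) · σ(504/21) = 1 · 60 = 60
  d = 24: 𝟙(24) · σ(504/24) = 1 · 32 = 32
  d = 28: 𝟙(28) · σ(504/28) = 1 · 39 = 39
  d = 36: 𝟙(36) · σ(504/36) = 1 · 24 = 24
  d = 42: 𝟙(42) · σ(504/42) = 1 · 28 = 28
  d = 56: 𝟙(56) · σ(504/56) = 1 · 13 = 13
  d = 63: 𝟙(63) · σ(504/63) = 1 · 15 = 15
  d = 72: 𝟙(72) · σ(504/72) = 1 · 8 = 8
  d = 84: 𝟙(84) · σ(504/84) = 1 · 12 = 12
  d = 126: 𝟙(126) · σ(504/126) = 1 · 7 = 7
  d = 168: 𝟙(168) · σ(504/168) = 1 · 4 = 4
  d = 252: 𝟙(252) · σ(504/252) = 1 · 3 = 3
  d = 504: 𝟙(504) · σ(504/504) = 1 · 1 = 1
Summing: (𝟙 * σ)(504) = 1560 + 728 + 480 + 312 + 224 + 195 + 104 + 120 + 96 + 91 + 56 + 60 + 32 + 39 + 24 + 28 + 13 + 15 + 8 + 12 + 7 + 4 + 3 + 1 = 4212.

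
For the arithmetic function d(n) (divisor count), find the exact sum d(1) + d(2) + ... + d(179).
Σ_{n ≤ 179} d(n) = 953

Compute d(n) for each 1 ≤ n ≤ 179: d(1) = 1, d(2) = 2, d(3) = 2, d(4) = 3, d(5) = 2, d(6) = 4, d(7) = 2, d(8) = 4, d(9) = 3, d(10) = 4, d(11) = 2, d(12) = 6, d(13) = 2, d(14) = 4, d(15) = 4, d(16) = 5, d(17) = 2, d(18) = 6, d(19) = 2, d(20) = 6, d(21) = 4, d(22) = 4, d(23) = 2, d(24) = 8, d(25) = 3, d(26) = 4, d(27) = 4, d(28) = 6, d(29) = 2, d(30) = 8, d(31) = 2, d(32) = 6, d(33) = 4, d(34) = 4, d(35) = 4, d(36) = 9, d(37) = 2, d(38) = 4, d(39) = 4, d(40) = 8, d(41) = 2, d(42) = 8, d(43) = 2, d(44) = 6, d(45) = 6, d(46) = 4, d(47) = 2, d(48) = 10, d(49) = 3, d(50) = 6, d(51) = 4, d(52) = 6, d(53) = 2, d(54) = 8, d(55) = 4, d(56) = 8, d(57) = 4, d(58) = 4, d(59) = 2, d(60) = 12, d(61) = 2, d(62) = 4, d(63) = 6, d(64) = 7, d(65) = 4, d(66) = 8, d(67) = 2, d(68) = 6, d(69) = 4, d(70) = 8, d(71) = 2, d(72) = 12, d(73) = 2, d(74) = 4, d(75) = 6, d(76) = 6, d(77) = 4, d(78) = 8, d(79) = 2, d(80) = 10, d(81) = 5, d(82) = 4, d(83) = 2, d(84) = 12, d(85) = 4, d(86) = 4, d(87) = 4, d(88) = 8, d(89) = 2, d(90) = 12, d(91) = 4, d(92) = 6, d(93) = 4, d(94) = 4, d(95) = 4, d(96) = 12, d(97) = 2, d(98) = 6, d(99) = 6, d(100) = 9, d(101) = 2, d(102) = 8, d(103) = 2, d(104) = 8, d(105) = 8, d(106) = 4, d(107) = 2, d(108) = 12, d(109) = 2, d(110) = 8, d(111) = 4, d(112) = 10, d(113) = 2, d(114) = 8, d(115) = 4, d(116) = 6, d(117) = 6, d(118) = 4, d(119) = 4, d(120) = 16, d(121) = 3, d(122) = 4, d(123) = 4, d(124) = 6, d(125) = 4, d(126) = 12, d(127) = 2, d(128) = 8, d(129) = 4, d(130) = 8, d(131) = 2, d(132) = 12, d(133) = 4, d(134) = 4, d(135) = 8, d(136) = 8, d(137) = 2, d(138) = 8, d(139) = 2, d(140) = 12, d(141) = 4, d(142) = 4, d(143) = 4, d(144) = 15, d(145) = 4, d(146) = 4, d(147) = 6, d(148) = 6, d(149) = 2, d(150) = 12, d(151) = 2, d(152) = 8, d(153) = 6, d(154) = 8, d(155) = 4, d(156) = 12, d(157) = 2, d(158) = 4, d(159) = 4, d(160) = 12, d(161) = 4, d(162) = 10, d(163) = 2, d(164) = 6, d(165) = 8, d(166) = 4, d(167) = 2, d(168) = 16, d(169) = 3, d(170) = 8, d(171) = 6, d(172) = 6, d(173) = 2, d(174) = 8, d(175) = 6, d(176) = 10, d(177) = 4, d(178) = 4, d(179) = 2. Summing all 179 values: 953. (Dirichlet's divisor formula: Σ_{n ≤ x} d(n) = x ln(x) + (2γ − 1) x + O(√x). For x = 179, the asymptotic estimate is ≈ 956.19.)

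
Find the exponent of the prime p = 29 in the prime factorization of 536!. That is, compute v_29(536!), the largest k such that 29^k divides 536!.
v_29(536!) = 18

Legendre's formula: v_p(n!) = Σ_{k ≥ 1} ⌊n / p^k⌋. For p = 29, n = 536, the terms are:
  ⌊536/29^1⌋ = ⌊536/29⌋ = 18
(the next term ⌊536/29^2⌋ = 0, terminating the sum). Summing: v_29(536!) = 18 = 18.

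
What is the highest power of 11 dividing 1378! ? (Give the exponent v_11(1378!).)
v_11(1378!) = 137

Legendre's formula: v_p(n!) = Σ_{k ≥ 1} ⌊n / p^k⌋. For p = 11, n = 1378, the terms are:
  ⌊1378/11^1⌋ = ⌊1378/11⌋ = 125
  ⌊1378/11^2⌋ = ⌊1378/121⌋ = 11
  ⌊1378/11^3⌋ = ⌊1378/1331⌋ = 1
(the next term ⌊1378/11^4⌋ = 0, terminating the sum). Summing: v_11(1378!) = 125 + 11 + 1 = 137.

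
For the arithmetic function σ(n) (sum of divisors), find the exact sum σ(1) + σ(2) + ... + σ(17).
Σ_{n ≤ 17} σ(n) = 238

Compute σ(n) for each 1 ≤ n ≤ 17: σ(1) = 1, σ(2) = 3, σ(3) = 4, σ(4) = 7, σ(5) = 6, σ(6) = 12, σ(7) = 8, σ(8) = 15, σ(9) = 13, σ(10) = 18, σ(11) = 12, σ(12) = 28, σ(13) = 14, σ(14) = 24, σ(15) = 24, σ(16) = 31, σ(17) = 18. Summing all 17 values: 238. (Average order: Σ_{n ≤ x} σ(n) ~ (π²/12) x². For x = 17, (π²/12)·17² ≈ 237.69.)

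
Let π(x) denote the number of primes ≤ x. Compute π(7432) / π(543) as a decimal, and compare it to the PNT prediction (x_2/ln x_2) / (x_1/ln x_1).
π(7432)/π(543) = 941/100 ≈ 9.4100;  PNT prediction ≈ 9.6693.

π(543) = 100 and π(7432) = 941, so π(7432)/π(543) ≈ 9.4100. The PNT-predicted ratio is (7432/ln(7432)) / (543/ln(543)) ≈ 9.6693. The two agree to within a few percent, as expected.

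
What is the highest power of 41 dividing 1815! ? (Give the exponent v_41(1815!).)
v_41(1815!) = 45

Legendre's formula: v_p(n!) = Σ_{k ≥ 1} ⌊n / p^k⌋. For p = 41, n = 1815, the terms are:
  ⌊1815/41^1⌋ = ⌊1815/41⌋ = 44
  ⌊1815/41^2⌋ = ⌊1815/1681⌋ = 1
(the next term ⌊1815/41^3⌋ = 0, terminating the sum). Summing: v_41(1815!) = 44 + 1 = 45.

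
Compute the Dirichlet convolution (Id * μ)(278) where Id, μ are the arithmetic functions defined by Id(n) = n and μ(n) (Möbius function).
(Id * μ)(278) = 138

Divisors of 278: [1, 2, 139, 278]. For each d | 278:
  d = 1: Id(1) · μ(278/1) = 1 · 1 = 1
  d = 2: Id(2) · μ(278/2) = 2 · -1 = -2
  d = 139: Id(139) · μ(278/139) = 139 · -1 = -139
  d = 278: Id(278) · μ(278/278) = 278 · 1 = 278
Summing: (Id * μ)(278) = 1 + -2 + -139 + 278 = 138.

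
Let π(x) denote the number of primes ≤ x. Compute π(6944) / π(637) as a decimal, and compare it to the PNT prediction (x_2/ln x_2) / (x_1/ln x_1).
π(6944)/π(637) = 890/115 ≈ 7.7391;  PNT prediction ≈ 7.9571.

π(637) = 115 and π(6944) = 890, so π(6944)/π(637) ≈ 7.7391. The PNT-predicted ratio is (6944/ln(6944)) / (637/ln(637)) ≈ 7.9571. The two agree to within a few percent, as expected.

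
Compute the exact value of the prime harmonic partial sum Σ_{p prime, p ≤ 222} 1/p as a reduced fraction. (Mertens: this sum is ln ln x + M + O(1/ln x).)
Σ 1/p = 3215488142498485484492183158345029261034221047849345857469577412562094716564064084247/1645783550795210387735581011435590727981167322669649249414629852197255934130751870910

π(222) = 47, so the primes ≤ 222 are [2, 3, 5, 7, 11, 13, 17, 19, 23, 29, 31, 37, 41, 43, 47, 53, 59, 61, 67, 71, 73, 79, 83, 89, 97, 101, 103, 107, 109, 113, 127, 131, 137, 139, 149, 151, 157, 163, 167, 173, 179, 181, 191, 193, 197, 199, 211]. Summing 1/p over these primes: 3215488142498485484492183158345029261034221047849345857469577412562094716564064084247/1645783550795210387735581011435590727981167322669649249414629852197255934130751870910 ≈ 1.9538. Mertens estimate ln ln(222) + 0.2615 ≈ 1.9484.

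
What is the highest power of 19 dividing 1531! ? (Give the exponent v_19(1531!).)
v_19(1531!) = 84

Legendre's formula: v_p(n!) = Σ_{k ≥ 1} ⌊n / p^k⌋. For p = 19, n = 1531, the terms are:
  ⌊1531/19^1⌋ = ⌊1531/19⌋ = 80
  ⌊1531/19^2⌋ = ⌊1531/361⌋ = 4
(the next term ⌊1531/19^3⌋ = 0, terminating the sum). Summing: v_19(1531!) = 80 + 4 = 84.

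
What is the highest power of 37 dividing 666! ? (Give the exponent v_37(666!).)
v_37(666!) = 18

Legendre's formula: v_p(n!) = Σ_{k ≥ 1} ⌊n / p^k⌋. For p = 37, n = 666, the terms are:
  ⌊666/37^1⌋ = ⌊666/37⌋ = 18
(the next term ⌊666/37^2⌋ = 0, terminating the sum). Summing: v_37(666!) = 18 = 18.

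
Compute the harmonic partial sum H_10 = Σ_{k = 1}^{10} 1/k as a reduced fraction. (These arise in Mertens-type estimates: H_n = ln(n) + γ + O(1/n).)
H_10 = 7381/2520

Direct summation: H_10 = 1 + 1/2 + ... + 1/10. The least common denominator is lcm(1, ..., 10) = 2520; over this denominator the numerator is 2520 + 1260 + 840 + 630 + 504 + 420 + 360 + 315 + 280 + 252 = 7381, so H_10 = 7381/2520 (already in lowest terms) ≈ 2.92897. (The PNT-adjacent estimate ln(10) + γ ≈ 2.87980 matches within O(1/n).)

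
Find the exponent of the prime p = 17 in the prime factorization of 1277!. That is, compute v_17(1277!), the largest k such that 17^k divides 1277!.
v_17(1277!) = 79

Legendre's formula: v_p(n!) = Σ_{k ≥ 1} ⌊n / p^k⌋. For p = 17, n = 1277, the terms are:
  ⌊1277/17^1⌋ = ⌊1277/17⌋ = 75
  ⌊1277/17^2⌋ = ⌊1277/289⌋ = 4
(the next term ⌊1277/17^3⌋ = 0, terminating the sum). Summing: v_17(1277!) = 75 + 4 = 79.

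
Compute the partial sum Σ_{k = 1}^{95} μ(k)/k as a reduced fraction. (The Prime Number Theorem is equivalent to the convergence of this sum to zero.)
Σ μ(k)/k = 164165993590198279544427554326659/3961456982724258461775089600226385

Values of μ(k) for 1 ≤ k ≤ 95: μ(1) = 1, μ(2) = -1, μ(3) = -1, μ(5) = -1, μ(6) = 1, μ(7) = -1, μ(10) = 1, μ(11) = -1, μ(13) = -1, μ(14) = 1, μ(15) = 1, μ(17) = -1, μ(19) = -1, μ(21) = 1, μ(22) = 1, μ(23) = -1, μ(26) = 1, μ(29) = -1, μ(30) = -1, μ(31) = -1, μ(33) = 1, μ(34) = 1, μ(35) = 1, μ(37) = -1, μ(38) = 1, μ(39) = 1, μ(41) = -1, μ(42) = -1, μ(43) = -1, μ(46) = 1, μ(47) = -1, μ(51) = 1, μ(53) = -1, μ(55) = 1, μ(57) = 1, μ(58) = 1, μ(59) = -1, μ(61) = -1, μ(62) = 1, μ(65) = 1, μ(66) = -1, μ(67) = -1, μ(69) = 1, μ(70) = -1, μ(71) = -1, μ(73) = -1, μ(74) = 1, μ(77) = 1, μ(78) = -1, μ(79) = -1, μ(82) = 1, μ(83) = -1, μ(85) = 1, μ(86) = 1, μ(87) = 1, μ(89) = -1, μ(91) = 1, μ(93) = 1, μ(94) = 1, μ(95) = 1, with μ = 0 on non-squarefree integers. Summing μ(k)/k for k where μ(k) ≠ 0 gives 164165993590198279544427554326659/3961456982724258461775089600226385 ≈ 0.0414. (PNT ⟺ this sum → 0 as n → ∞.)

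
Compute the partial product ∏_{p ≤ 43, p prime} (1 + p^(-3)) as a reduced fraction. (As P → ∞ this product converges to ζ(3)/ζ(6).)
∏ = 77199709041125603078439960576/65340146372601957980502060935

The primes p ≤ 43 are [2, 3, 5, 7, 11, 13, 17, 19, 23, 29, 31, 37, 41, 43]. For each, (1 + 1/p^3) = (p^3 + 1)/p^3. Multiplying these fractions over p ∈ [2, 3, 5, 7, 11, 13, 17, 19, 23, 29, 31, 37, 41, 43] gives 77199709041125603078439960576/65340146372601957980502060935. (In the limit P → ∞ this tends to ζ(3)/ζ(6).)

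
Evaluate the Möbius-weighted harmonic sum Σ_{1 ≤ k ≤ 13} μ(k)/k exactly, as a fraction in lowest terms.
Σ μ(k)/k = -2323/30030

Values of μ(k) for 1 ≤ k ≤ 13: μ(1) = 1, μ(2) = -1, μ(3) = -1, μ(5) = -1, μ(6) = 1, μ(7) = -1, μ(10) = 1, μ(11) = -1, μ(13) = -1, with μ = 0 on non-squarefree integers. Summing μ(k)/k for k where μ(k) ≠ 0 gives -2323/30030 ≈ -0.0774. (PNT ⟺ this sum → 0 as n → ∞.)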